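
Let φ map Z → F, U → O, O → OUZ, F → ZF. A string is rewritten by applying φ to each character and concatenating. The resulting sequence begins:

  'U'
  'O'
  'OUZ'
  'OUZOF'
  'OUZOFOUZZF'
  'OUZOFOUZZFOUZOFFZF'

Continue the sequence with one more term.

Rewriting the 18 symbols of OUZOFOUZZFOUZOFFZF one by one yields OUZ O F OUZ ZF OUZ O F F ZF OUZ O F OUZ ZF ZF F ZF; concatenated:

OUZOFOUZZFOUZOFFZFOUZOFOUZZFZFFZF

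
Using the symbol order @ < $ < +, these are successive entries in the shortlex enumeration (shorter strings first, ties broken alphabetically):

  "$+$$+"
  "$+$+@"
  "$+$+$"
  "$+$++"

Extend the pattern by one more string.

$++@@

The successor of $+$++ increments the rightmost position that isn't already + and resets every position after it to @.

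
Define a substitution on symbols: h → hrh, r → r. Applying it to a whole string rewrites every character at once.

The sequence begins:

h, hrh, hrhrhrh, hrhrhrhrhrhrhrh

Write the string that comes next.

Rewriting the 15 symbols of hrhrhrhrhrhrhrh one by one yields hrh r hrh r hrh r hrh r hrh r hrh r hrh r hrh; concatenated:

hrhrhrhrhrhrhrhrhrhrhrhrhrhrhrh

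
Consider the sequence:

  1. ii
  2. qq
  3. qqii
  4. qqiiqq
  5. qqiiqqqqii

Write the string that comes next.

qqiiqqqqiiqqiiqq

From term 3 onward, concatenate the last term with the second-to-last: qq·ii = qqii, qqii·qq = qqiiqq, …
So term 6 is qqiiqqqqii·qqiiqq.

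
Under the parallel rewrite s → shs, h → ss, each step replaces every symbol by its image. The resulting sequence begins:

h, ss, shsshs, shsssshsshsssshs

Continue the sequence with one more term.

Rewriting the 16 symbols of shsssshsshsssshs one by one yields shs ss shs shs shs shs ss shs shs ss shs shs shs shs ss shs; concatenated:

shsssshsshsshsshsssshsshsssshsshsshsshsssshs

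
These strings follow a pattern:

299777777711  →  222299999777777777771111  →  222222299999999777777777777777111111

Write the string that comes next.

222222222299999999999777777777777777777711111111

Each string has the form 2^{3n-2} 9^{3n-1} 7^{4n+3} 1^{2n} (n = 1, 2, …).
For the next term, n = 4, so the run lengths are 10, 11, 19, 8.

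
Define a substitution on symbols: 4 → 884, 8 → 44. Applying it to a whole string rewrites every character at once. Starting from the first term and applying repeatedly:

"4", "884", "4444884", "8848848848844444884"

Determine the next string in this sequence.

Rewriting the 19 symbols of 8848848848844444884 one by one yields 44 44 884 44 44 884 44 44 884 44 44 884 884 884 884 884 44 44 884; concatenated:

44448844444884444488444448848848848848844444884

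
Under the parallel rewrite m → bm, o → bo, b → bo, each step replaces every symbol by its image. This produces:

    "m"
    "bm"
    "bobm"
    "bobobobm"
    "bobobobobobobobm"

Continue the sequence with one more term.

bobobobobobobobobobobobobobobobm

φ(bobobobobobobobm) expands symbol-by-symbol to bo bo bo bo bo bo bo bo bo bo bo bo bo bo bo bm; joining the 16 pieces gives the next term.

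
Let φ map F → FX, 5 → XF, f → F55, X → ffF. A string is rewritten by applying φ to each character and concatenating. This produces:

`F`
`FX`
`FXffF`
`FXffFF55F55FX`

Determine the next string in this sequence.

φ(FXffFF55F55FX) expands symbol-by-symbol to FX ffF F55 F55 FX FX XF XF FX XF XF FX ffF; joining the 13 pieces gives the next term.

FXffFF55F55FXFXXFXFFXXFXFFXffF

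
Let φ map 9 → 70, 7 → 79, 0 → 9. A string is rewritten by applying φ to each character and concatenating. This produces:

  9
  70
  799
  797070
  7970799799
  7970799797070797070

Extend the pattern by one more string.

Rewriting the 19 symbols of 7970799797070797070 one by one yields 79 70 79 9 79 70 70 79 70 79 9 79 9 79 70 79 9 79 9; concatenated:

797079979707079707997997970799799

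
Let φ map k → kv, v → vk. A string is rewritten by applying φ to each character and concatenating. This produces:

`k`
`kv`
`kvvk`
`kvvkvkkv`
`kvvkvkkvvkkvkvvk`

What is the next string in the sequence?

kvvkvkkvvkkvkvvkvkkvkvvkkvvkvkkv

Replace each of the 16 characters of kvvkvkkvvkkvkvvk in place — kv vk vk kv vk kv kv vk vk kv kv vk kv vk vk kv — and concatenate.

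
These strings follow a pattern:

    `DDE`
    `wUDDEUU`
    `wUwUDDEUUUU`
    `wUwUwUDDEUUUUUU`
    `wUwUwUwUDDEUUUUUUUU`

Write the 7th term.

s(k+1) = wU·s(k)·UU, so each term gains wU as a prefix and UU as a suffix.
From wUwUwUwUDDEUUUUUUUU, 2 further steps: wUwUwUwUDDEUUUUUUUU → wUwUwUwUwUDDEUUUUUUUUUU → (answer).

wUwUwUwUwUwUDDEUUUUUUUUUUUU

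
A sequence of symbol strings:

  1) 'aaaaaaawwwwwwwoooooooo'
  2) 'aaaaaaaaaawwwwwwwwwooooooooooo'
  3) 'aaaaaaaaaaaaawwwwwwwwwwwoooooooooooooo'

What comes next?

aaaaaaaaaaaaaaaawwwwwwwwwwwwwooooooooooooooooo

Reading off run lengths: a runs 7, 10, 13; w runs 7, 9, 11; o runs 8, 11, 14 — each is linear in n, where the shown terms are n = 3, 4, 5.
For the next term, n = 6, so the run lengths are 16, 13, 17.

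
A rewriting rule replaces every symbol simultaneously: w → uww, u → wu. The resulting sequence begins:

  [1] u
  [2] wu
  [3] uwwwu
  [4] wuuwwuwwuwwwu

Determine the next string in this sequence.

Applying the rule to each of the 13 symbols of wuuwwuwwuwwwu gives the pieces uww wu wu uww uww wu uww uww wu uww uww uww wu, which concatenate to the answer.

uwwwuwuuwwuwwwuuwwuwwwuuwwuwwuwwwu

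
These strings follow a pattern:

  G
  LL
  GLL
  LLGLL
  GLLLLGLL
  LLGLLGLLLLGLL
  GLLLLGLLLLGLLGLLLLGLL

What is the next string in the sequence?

From term 3 onward, concatenate the second-to-last term with the last: G·LL = GLL, LL·GLL = LLGLL, …
So term 8 is LLGLLGLLLLGLL·GLLLLGLLLLGLLGLLLLGLL.

LLGLLGLLLLGLLGLLLLGLLLLGLLGLLLLGLL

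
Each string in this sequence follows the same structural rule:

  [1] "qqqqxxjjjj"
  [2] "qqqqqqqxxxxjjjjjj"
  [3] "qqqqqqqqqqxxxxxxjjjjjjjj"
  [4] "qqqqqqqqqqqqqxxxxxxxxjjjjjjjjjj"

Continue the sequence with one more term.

qqqqqqqqqqqqqqqqxxxxxxxxxxjjjjjjjjjjjj

Each string has the form q^{3n+1} x^{2n} j^{2n+2} (n = 1, 2, …).
At n = 5 the blocks have lengths 16, 10, 12.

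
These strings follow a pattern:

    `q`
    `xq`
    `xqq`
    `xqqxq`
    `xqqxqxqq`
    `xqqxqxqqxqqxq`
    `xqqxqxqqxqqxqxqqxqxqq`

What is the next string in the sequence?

This is a Fibonacci-style word recurrence s(k) = s(k−1)·s(k−2): e.g. xq·q = xqq.
The next term joins xqqxqxqqxqqxqxqqxqxqq and xqqxqxqqxqqxq.

xqqxqxqqxqqxqxqqxqxqqxqqxqxqqxqqxq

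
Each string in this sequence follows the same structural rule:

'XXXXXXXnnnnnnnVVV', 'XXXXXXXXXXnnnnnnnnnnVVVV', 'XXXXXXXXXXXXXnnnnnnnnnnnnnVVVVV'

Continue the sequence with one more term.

The n-th term is 3n-2 X's then 3n-2 n's then n V's, where the shown terms are n = 3, 4, 5.
At n = 6 the blocks have lengths 16, 16, 6.

XXXXXXXXXXXXXXXXnnnnnnnnnnnnnnnnVVVVVV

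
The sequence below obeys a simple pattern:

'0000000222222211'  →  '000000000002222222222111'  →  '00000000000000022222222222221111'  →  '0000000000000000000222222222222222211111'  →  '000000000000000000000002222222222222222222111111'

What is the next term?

Term n consists of 4n-1 0's, followed by 3n+1 2's, followed by n 1's, where the shown terms are n = 2, 3, 4, 5, 6.
At n = 7 the blocks have lengths 27, 22, 7.

00000000000000000000000000022222222222222222222221111111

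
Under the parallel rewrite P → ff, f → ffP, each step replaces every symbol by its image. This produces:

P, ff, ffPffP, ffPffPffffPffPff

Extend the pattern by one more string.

φ(ffPffPffffPffPff) expands symbol-by-symbol to ffP ffP ff ffP ffP ff ffP ffP ffP ffP ff ffP ffP ff ffP ffP; joining the 16 pieces gives the next term.

ffPffPffffPffPffffPffPffPffPffffPffPffffPffP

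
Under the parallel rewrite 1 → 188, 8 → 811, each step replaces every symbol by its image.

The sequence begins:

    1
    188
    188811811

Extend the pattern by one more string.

Rewriting each symbol of 188811811: 1→188, 8→811, 8→811, 8→811, 1→188, 1→188, 8→811, 1→188, 1→188, which concatenates to 188 811 811 811 188 188 811 188 188.

188811811811188188811188188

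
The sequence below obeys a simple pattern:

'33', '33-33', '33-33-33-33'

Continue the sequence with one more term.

s(k+1) = s(k)·-·s(k) — each term doubles the last with '-' between the halves.
So the next term is two copies of 33-33-33-33 with '-' between the halves.

33-33-33-33-33-33-33-33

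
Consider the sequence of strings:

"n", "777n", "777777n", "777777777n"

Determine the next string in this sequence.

777777777777n

The strings grow by a fixed prefix 777 each time.
So the next term is 777·777777777n.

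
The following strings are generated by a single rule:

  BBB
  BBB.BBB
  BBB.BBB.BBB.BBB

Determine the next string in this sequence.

s(k+1) = s(k)·.·s(k) — each term doubles the last with '.' between the halves.
Doubling BBB.BBB.BBB.BBB with '.' between the halves:

BBB.BBB.BBB.BBB.BBB.BBB.BBB.BBB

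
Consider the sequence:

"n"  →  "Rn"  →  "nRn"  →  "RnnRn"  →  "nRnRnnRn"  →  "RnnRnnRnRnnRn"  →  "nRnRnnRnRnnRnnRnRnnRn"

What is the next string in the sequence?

RnnRnnRnRnnRnnRnRnnRnRnnRnnRnRnnRn

From term 3 onward, concatenate the second-to-last term with the last: n·Rn = nRn, Rn·nRn = RnnRn, …
Continuing: RnnRnnRnRnnRn · nRnRnnRnRnnRnnRnRnnRn gives term 8.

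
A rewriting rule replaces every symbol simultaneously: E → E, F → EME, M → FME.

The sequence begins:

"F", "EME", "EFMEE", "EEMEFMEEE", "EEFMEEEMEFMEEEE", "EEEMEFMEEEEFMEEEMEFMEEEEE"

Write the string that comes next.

Applying the rule to each of the 25 symbols of EEEMEFMEEEEFMEEEMEFMEEEEE gives the pieces E E E FME E EME FME E E E E EME FME E E E FME E EME FME E E E E E, which concatenate to the answer.

EEEFMEEEMEFMEEEEEEMEFMEEEEFMEEEMEFMEEEEEE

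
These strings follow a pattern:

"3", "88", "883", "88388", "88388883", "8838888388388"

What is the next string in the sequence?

This is a Fibonacci-style word recurrence s(k) = s(k−1)·s(k−2): e.g. 88·3 = 883.
The next term joins 8838888388388 and 88388883.

883888838838888388883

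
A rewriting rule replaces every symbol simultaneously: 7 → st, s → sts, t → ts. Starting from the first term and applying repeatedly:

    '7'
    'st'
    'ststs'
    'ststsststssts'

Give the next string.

Applying the rule to each of the 13 symbols of ststsststssts gives the pieces sts ts sts ts sts sts ts sts ts sts sts ts sts, which concatenate to the answer.

ststsststsstsststsststsstsststssts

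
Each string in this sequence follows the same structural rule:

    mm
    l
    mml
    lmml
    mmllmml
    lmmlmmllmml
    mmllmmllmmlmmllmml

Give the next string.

lmmlmmllmmlmmllmmllmmlmmllmml

From term 3 onward, concatenate the second-to-last term with the last: mm·l = mml, l·mml = lmml, …
The next term joins lmmlmmllmml and mmllmmllmmlmmllmml.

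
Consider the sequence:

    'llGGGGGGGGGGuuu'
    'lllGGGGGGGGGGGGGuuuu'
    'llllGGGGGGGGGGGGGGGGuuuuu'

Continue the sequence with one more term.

Each string has the form l^{n-1} G^{3n+1} u^{n}, where the shown terms are n = 3, 4, 5.
For the next term, n = 6, so the run lengths are 5, 19, 6.

lllllGGGGGGGGGGGGGGGGGGGuuuuuu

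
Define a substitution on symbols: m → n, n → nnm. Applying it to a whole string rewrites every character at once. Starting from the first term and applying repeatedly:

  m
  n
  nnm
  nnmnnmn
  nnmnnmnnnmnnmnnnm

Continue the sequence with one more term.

nnmnnmnnnmnnmnnnmnnmnnmnnnmnnmnnnmnnmnnmn

φ(nnmnnmnnnmnnmnnnm) expands symbol-by-symbol to nnm nnm n nnm nnm n nnm nnm nnm n nnm nnm n nnm nnm nnm n; joining the 17 pieces gives the next term.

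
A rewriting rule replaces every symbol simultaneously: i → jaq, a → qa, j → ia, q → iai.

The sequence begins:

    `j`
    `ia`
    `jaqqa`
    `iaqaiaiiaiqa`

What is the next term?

jaqqaiaiqajaqqajaqjaqqajaqiaiqa

Apply φ to iaqaiaiiaiqa symbol by symbol: i→jaq, a→qa, q→iai, a→qa, i→jaq, a→qa, i→jaq, i→jaq, a→qa, i→jaq, q→iai, a→qa; joined: jaq qa iai qa jaq qa jaq jaq qa jaq iai qa.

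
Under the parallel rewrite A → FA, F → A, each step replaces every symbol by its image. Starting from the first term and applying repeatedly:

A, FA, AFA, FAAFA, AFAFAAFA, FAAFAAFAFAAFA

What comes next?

AFAFAAFAFAAFAAFAFAAFA

Replace each of the 13 characters of FAAFAAFAFAAFA in place — A FA FA A FA FA A FA A FA FA A FA — and concatenate.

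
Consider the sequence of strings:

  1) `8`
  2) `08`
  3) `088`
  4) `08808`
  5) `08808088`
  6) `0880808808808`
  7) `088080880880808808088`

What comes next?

0880808808808088080880880808808808

Each term (from the third on) is the previous term followed by the one before it: term 3 = 08·8 = 088.
So term 8 is 088080880880808808088·0880808808808.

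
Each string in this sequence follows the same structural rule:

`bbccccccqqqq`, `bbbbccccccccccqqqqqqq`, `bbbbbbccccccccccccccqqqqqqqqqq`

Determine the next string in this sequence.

Reading off run lengths: b runs 2, 4, 6; c runs 6, 10, 14; q runs 4, 7, 10 — each is linear in n (n = 1, 2, …).
Setting n = 4 gives 8, 18, 13 characters in each block.

bbbbbbbbccccccccccccccccccqqqqqqqqqqqqq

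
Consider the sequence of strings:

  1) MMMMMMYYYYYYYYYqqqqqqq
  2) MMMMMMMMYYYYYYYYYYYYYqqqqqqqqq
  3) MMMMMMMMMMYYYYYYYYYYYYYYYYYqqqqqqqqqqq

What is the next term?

MMMMMMMMMMMMYYYYYYYYYYYYYYYYYYYYYqqqqqqqqqqqqq

Term n consists of 2n+2 M's, followed by 4n+1 Y's, followed by 2n+3 q's, where the shown terms are n = 2, 3, 4.
For the next term, n = 5, so the run lengths are 12, 21, 13.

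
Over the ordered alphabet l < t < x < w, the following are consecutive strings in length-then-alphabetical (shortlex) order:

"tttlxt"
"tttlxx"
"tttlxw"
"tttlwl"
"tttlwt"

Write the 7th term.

tttlww

Stepping forward 2 times from tttlwt: tttlwt → tttlwx, then the target.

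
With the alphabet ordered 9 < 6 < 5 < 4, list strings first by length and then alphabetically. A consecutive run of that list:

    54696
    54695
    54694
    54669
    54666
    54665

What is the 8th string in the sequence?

Stepping forward 2 times from 54665: 54665 → 54664, then the target.

54659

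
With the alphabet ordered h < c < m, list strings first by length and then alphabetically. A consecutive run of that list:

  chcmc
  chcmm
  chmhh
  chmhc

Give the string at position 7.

chmcc

Continuing the enumeration 3 steps past chmhc: chmhc → chmhm → chmch → (answer).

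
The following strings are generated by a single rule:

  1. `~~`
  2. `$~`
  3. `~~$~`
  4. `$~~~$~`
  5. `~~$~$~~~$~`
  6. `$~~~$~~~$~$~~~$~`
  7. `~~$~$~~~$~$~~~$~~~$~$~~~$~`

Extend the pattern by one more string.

$~~~$~~~$~$~~~$~~~$~$~~~$~$~~~$~~~$~$~~~$~

This is a Fibonacci-style word recurrence s(k) = s(k−2)·s(k−1): e.g. ~~·$~ = ~~$~.
So term 8 is $~~~$~~~$~$~~~$~·~~$~$~~~$~$~~~$~~~$~$~~~$~.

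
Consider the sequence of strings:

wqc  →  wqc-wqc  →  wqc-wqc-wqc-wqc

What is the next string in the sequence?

Every step duplicates the string with '-' between the halves.
Doubling wqc-wqc-wqc-wqc with '-' between the halves:

wqc-wqc-wqc-wqc-wqc-wqc-wqc-wqc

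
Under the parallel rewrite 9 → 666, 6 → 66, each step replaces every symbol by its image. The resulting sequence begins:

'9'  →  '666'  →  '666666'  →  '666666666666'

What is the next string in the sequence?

Apply φ to 666666666666 symbol by symbol: 6→66, 6→66, 6→66, 6→66, 6→66, 6→66, 6→66, 6→66, 6→66, 6→66, 6→66, 6→66; joined: 66 66 66 66 66 66 66 66 66 66 66 66.

666666666666666666666666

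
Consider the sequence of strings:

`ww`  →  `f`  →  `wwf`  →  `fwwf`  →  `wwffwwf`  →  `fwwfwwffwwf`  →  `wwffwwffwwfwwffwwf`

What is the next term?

Each term (from the third on) is the two preceding terms concatenated in order: term 3 = ww·f = wwf.
The next term joins fwwfwwffwwf and wwffwwffwwfwwffwwf.

fwwfwwffwwfwwffwwffwwfwwffwwf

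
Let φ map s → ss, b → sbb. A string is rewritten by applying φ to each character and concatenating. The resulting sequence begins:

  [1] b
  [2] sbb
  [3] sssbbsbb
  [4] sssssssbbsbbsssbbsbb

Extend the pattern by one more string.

φ(sssssssbbsbbsssbbsbb) expands symbol-by-symbol to ss ss ss ss ss ss ss sbb sbb ss sbb sbb ss ss ss sbb sbb ss sbb sbb; joining the 20 pieces gives the next term.

sssssssssssssssbbsbbsssbbsbbsssssssbbsbbsssbbsbb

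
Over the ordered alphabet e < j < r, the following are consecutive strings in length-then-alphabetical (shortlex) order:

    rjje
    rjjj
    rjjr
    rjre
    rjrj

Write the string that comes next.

The successor of rjrj increments the rightmost position that isn't already r and resets every position after it to e.

rjrr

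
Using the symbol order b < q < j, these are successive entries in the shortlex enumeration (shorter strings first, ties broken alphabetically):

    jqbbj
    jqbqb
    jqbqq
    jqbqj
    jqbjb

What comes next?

jqbjq

The successor of jqbjb increments the rightmost position that isn't already j and resets every position after it to b.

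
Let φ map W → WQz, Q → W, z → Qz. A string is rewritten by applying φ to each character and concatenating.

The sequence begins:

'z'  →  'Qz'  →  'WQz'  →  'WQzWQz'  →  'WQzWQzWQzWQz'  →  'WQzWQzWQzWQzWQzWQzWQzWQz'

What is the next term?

Applying the rule to each of the 24 symbols of WQzWQzWQzWQzWQzWQzWQzWQz gives the pieces WQz W Qz WQz W Qz WQz W Qz WQz W Qz WQz W Qz WQz W Qz WQz W Qz WQz W Qz, which concatenate to the answer.

WQzWQzWQzWQzWQzWQzWQzWQzWQzWQzWQzWQzWQzWQzWQzWQz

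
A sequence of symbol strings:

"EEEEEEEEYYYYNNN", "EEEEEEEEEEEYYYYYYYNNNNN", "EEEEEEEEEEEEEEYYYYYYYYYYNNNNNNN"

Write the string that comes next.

Each string has the form E^{3n+2} Y^{3n-2} N^{2n-1}, where the shown terms are n = 2, 3, 4.
For the next term, n = 5, so the run lengths are 17, 13, 9.

EEEEEEEEEEEEEEEEEYYYYYYYYYYYYYNNNNNNNNN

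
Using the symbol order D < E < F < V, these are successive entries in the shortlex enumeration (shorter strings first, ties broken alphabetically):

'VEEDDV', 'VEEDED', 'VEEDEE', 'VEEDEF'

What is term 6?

Continuing the enumeration 2 steps past VEEDEF: VEEDEF → VEEDEV → (answer).

VEEDFD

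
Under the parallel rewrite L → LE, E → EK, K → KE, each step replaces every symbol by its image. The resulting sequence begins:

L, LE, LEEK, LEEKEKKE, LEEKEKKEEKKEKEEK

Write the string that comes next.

Applying the rule to each of the 16 symbols of LEEKEKKEEKKEKEEK gives the pieces LE EK EK KE EK KE KE EK EK KE KE EK KE EK EK KE, which concatenate to the answer.

LEEKEKKEEKKEKEEKEKKEKEEKKEEKEKKE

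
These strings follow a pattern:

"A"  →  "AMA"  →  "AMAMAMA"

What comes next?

Each string is two copies of the previous one joined by 'M'.
Doubling AMAMAMA with 'M' between the halves:

AMAMAMAMAMAMAMA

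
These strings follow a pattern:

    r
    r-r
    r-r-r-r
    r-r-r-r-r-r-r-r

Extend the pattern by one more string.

s(k+1) = s(k)·-·s(k) — each term doubles the last with '-' between the halves.
One more doubling of r-r-r-r-r-r-r-r gives the answer.

r-r-r-r-r-r-r-r-r-r-r-r-r-r-r-r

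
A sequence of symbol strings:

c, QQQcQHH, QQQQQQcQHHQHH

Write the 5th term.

QQQQQQQQQQQQcQHHQHHQHHQHH

Each term wraps the previous one in QQQ on the left and QHH on the right.
From QQQQQQcQHHQHH, 2 further steps: QQQQQQcQHHQHH → QQQQQQQQQcQHHQHHQHH → (answer).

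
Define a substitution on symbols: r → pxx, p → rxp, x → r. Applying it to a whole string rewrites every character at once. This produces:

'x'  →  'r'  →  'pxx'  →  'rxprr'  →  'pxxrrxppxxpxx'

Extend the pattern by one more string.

φ(pxxrrxppxxpxx) expands symbol-by-symbol to rxp r r pxx pxx r rxp rxp r r rxp r r; joining the 13 pieces gives the next term.

rxprrpxxpxxrrxprxprrrxprr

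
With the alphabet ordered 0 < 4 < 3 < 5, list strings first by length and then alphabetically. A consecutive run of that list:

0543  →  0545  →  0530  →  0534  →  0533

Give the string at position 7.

0550

Advancing 2 positions from 0533 through 0533 → 0535 reaches term 7.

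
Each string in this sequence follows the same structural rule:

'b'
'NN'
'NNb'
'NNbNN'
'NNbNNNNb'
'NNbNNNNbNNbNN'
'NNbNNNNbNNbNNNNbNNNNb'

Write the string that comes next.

NNbNNNNbNNbNNNNbNNNNbNNbNNNNbNNbNN

Each term (from the third on) is the previous term followed by the one before it: term 3 = NN·b = NNb.
Continuing: NNbNNNNbNNbNNNNbNNNNb · NNbNNNNbNNbNN gives term 8.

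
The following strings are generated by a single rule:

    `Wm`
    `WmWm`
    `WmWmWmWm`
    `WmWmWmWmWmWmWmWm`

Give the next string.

s(k+1) = s(k)·s(k) — each term doubles the last.
Doubling WmWmWmWmWmWmWmWm:

WmWmWmWmWmWmWmWmWmWmWmWmWmWmWmWm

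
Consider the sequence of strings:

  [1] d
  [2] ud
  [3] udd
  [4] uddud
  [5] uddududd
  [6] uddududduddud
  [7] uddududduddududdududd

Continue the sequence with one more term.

uddududduddududdududduddududduddud

From term 3 onward, concatenate the last term with the second-to-last: ud·d = udd, udd·ud = uddud, …
The next term joins uddududduddududdududd and uddududduddud.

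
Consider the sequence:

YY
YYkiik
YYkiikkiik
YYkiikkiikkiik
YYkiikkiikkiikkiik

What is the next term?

The strings grow by a fixed suffix kiik each time.
So the next term is YYkiikkiikkiikkiik·kiik.

YYkiikkiikkiikkiikkiik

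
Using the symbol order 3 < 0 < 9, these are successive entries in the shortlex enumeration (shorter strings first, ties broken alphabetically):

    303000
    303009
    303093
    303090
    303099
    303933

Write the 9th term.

303903

Advancing 3 positions from 303933 through 303933 → 303930 → 303939 reaches term 9.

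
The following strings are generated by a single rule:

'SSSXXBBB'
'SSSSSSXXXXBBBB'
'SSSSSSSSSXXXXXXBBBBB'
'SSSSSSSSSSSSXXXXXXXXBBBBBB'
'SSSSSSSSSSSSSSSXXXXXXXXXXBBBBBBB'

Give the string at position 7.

SSSSSSSSSSSSSSSSSSSSSXXXXXXXXXXXXXXBBBBBBBBB

Reading off run lengths: S runs 3, 6, 9, 12, 15; X runs 2, 4, 6, 8, 10; B runs 3, 4, 5, 6, 7 — each is linear in n (n = 1, 2, …).
For term 7, n = 7, so the run lengths are 21, 14, 9.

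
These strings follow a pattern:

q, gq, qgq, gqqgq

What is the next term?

From term 3 onward, concatenate the second-to-last term with the last: q·gq = qgq, gq·qgq = gqqgq, …
The next term joins qgq and gqqgq.

qgqgqqgq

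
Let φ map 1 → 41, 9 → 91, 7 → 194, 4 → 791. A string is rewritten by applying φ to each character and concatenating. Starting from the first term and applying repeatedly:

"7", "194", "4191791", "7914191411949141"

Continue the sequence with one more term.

Rewriting the 16 symbols of 7914191411949141 one by one yields 194 91 41 791 41 91 41 791 41 41 91 791 91 41 791 41; concatenated:

1949141791419141791414191791914179141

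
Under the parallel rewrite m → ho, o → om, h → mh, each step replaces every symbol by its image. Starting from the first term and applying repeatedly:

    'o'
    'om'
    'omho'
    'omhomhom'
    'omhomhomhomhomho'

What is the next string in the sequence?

Applying the rule to each of the 16 symbols of omhomhomhomhomho gives the pieces om ho mh om ho mh om ho mh om ho mh om ho mh om, which concatenate to the answer.

omhomhomhomhomhomhomhomhomhomhom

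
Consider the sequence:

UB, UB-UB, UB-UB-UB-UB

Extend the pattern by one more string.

UB-UB-UB-UB-UB-UB-UB-UB

Every step duplicates the string with '-' between the halves.
So the next term is two copies of UB-UB-UB-UB with '-' between the halves.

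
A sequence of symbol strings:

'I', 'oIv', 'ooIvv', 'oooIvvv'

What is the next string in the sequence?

s(k+1) = o·s(k)·v, so each term gains o as a prefix and v as a suffix.
Applying this once more to oooIvvv:

ooooIvvvv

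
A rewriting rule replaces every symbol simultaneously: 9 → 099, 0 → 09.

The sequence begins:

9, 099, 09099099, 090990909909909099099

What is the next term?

Replace each of the 21 characters of 090990909909909099099 in place — 09 099 09 099 099 09 099 09 099 099 09 099 099 09 099 09 099 099 09 099 099 — and concatenate.

0909909099099090990909909909099099090990909909909099099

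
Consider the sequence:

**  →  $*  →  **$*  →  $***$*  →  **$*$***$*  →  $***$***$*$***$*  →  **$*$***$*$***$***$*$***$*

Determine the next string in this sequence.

$***$***$*$***$***$*$***$*$***$***$*$***$*

Each term (from the third on) is the two preceding terms concatenated in order: term 3 = **·$* = **$*.
Continuing: $***$***$*$***$* · **$*$***$*$***$***$*$***$* gives term 8.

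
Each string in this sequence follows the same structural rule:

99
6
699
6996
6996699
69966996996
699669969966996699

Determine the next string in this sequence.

69966996996699669969966996996

Each term (from the third on) is the previous term followed by the one before it: term 3 = 6·99 = 699.
The next term joins 699669969966996699 and 69966996996.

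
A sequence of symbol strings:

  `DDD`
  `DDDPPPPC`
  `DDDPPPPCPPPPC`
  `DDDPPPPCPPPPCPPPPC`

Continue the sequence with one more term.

The strings grow by a fixed suffix PPPPC each time.
So the next term is DDDPPPPCPPPPCPPPPC·PPPPC.

DDDPPPPCPPPPCPPPPCPPPPC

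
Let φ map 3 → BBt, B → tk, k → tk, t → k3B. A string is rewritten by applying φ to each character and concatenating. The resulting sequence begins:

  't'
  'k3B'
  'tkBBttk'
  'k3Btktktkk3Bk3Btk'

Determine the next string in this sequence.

Rewriting the 17 symbols of k3Btktktkk3Bk3Btk one by one yields tk BBt tk k3B tk k3B tk k3B tk tk BBt tk tk BBt tk k3B tk; concatenated:

tkBBttkk3Btkk3Btkk3BtktkBBttktkBBttkk3Btk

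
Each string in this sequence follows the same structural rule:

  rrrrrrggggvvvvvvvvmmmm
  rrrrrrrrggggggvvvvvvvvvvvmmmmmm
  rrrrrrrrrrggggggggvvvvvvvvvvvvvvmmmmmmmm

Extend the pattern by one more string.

rrrrrrrrrrrrggggggggggvvvvvvvvvvvvvvvvvmmmmmmmmmm

Term n consists of 2n+2 r's, followed by 2n g's, followed by 3n+2 v's, followed by 2n m's, where the shown terms are n = 2, 3, 4.
At n = 5 the blocks have lengths 12, 10, 17, 10.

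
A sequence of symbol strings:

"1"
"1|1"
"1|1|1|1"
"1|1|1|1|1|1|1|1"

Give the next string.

1|1|1|1|1|1|1|1|1|1|1|1|1|1|1|1

Each string is two copies of the previous one joined by '|'.
One more doubling of 1|1|1|1|1|1|1|1 gives the answer.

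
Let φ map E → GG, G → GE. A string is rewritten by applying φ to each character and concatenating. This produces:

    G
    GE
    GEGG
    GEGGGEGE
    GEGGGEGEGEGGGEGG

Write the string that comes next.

GEGGGEGEGEGGGEGGGEGGGEGEGEGGGEGE

φ(GEGGGEGEGEGGGEGG) expands symbol-by-symbol to GE GG GE GE GE GG GE GG GE GG GE GE GE GG GE GE; joining the 16 pieces gives the next term.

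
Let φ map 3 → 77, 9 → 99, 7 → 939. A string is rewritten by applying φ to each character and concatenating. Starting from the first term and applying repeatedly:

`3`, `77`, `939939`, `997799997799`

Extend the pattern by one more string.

9999939939999999999399399999

Rewriting each symbol of 997799997799: 9→99, 9→99, 7→939, 7→939, 9→99, 9→99, 9→99, 9→99, 7→939, 7→939, 9→99, 9→99, which concatenates to 99 99 939 939 99 99 99 99 939 939 99 99.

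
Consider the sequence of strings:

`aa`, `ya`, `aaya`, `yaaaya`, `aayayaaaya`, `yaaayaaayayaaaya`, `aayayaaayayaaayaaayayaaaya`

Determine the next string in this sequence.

This is a Fibonacci-style word recurrence s(k) = s(k−2)·s(k−1): e.g. aa·ya = aaya.
The next term joins yaaayaaayayaaaya and aayayaaayayaaayaaayayaaaya.

yaaayaaayayaaayaaayayaaayayaaayaaayayaaaya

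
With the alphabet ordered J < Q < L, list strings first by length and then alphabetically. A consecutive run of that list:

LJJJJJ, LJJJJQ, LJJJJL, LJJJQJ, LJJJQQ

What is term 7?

LJJJLJ

Advancing 2 positions from LJJJQQ through LJJJQQ → LJJJQL reaches term 7.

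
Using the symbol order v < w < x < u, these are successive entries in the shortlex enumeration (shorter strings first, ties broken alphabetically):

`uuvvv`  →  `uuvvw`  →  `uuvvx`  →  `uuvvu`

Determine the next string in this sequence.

uuvwv

Find the rightmost character of uuvvu below u, bump it to the next letter, and reset everything to its right to v.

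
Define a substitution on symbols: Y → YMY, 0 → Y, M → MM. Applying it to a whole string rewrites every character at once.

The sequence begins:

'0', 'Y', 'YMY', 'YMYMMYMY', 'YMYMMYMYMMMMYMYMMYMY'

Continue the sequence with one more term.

YMYMMYMYMMMMYMYMMYMYMMMMMMMMYMYMMYMYMMMMYMYMMYMY

φ(YMYMMYMYMMMMYMYMMYMY) expands symbol-by-symbol to YMY MM YMY MM MM YMY MM YMY MM MM MM MM YMY MM YMY MM MM YMY MM YMY; joining the 20 pieces gives the next term.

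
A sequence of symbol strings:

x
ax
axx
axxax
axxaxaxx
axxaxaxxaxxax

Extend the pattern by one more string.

axxaxaxxaxxaxaxxaxaxx

From term 3 onward, concatenate the last term with the second-to-last: ax·x = axx, axx·ax = axxax, …
The next term joins axxaxaxxaxxax and axxaxaxx.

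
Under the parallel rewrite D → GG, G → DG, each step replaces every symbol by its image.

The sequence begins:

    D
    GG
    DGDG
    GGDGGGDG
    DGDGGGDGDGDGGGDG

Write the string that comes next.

Rewriting the 16 symbols of DGDGGGDGDGDGGGDG one by one yields GG DG GG DG DG DG GG DG GG DG GG DG DG DG GG DG; concatenated:

GGDGGGDGDGDGGGDGGGDGGGDGDGDGGGDG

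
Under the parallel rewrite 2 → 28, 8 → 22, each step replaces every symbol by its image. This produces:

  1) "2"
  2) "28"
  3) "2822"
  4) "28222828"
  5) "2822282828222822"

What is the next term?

28222828282228222822282828222828

Replace each of the 16 characters of 2822282828222822 in place — 28 22 28 28 28 22 28 22 28 22 28 28 28 22 28 28 — and concatenate.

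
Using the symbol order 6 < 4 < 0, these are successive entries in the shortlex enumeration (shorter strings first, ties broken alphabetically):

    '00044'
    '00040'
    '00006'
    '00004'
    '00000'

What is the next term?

666666

00000 is the last string of length 5, so the next is the first of length 6: 6 repeated 6 times.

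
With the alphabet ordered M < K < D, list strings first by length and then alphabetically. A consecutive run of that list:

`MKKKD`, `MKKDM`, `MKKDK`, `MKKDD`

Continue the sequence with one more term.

MKDMM

The successor of MKKDD increments the rightmost position that isn't already D and resets every position after it to M.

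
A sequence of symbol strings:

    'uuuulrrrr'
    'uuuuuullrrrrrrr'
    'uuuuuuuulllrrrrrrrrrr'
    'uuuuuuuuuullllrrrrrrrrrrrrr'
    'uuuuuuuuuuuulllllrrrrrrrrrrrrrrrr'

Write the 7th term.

Reading off run lengths: u runs 4, 6, 8, 10, 12; l runs 1, 2, 3, 4, 5; r runs 4, 7, 10, 13, 16 — each is linear in n, where the shown terms are n = 2, 3, 4, 5, 6.
Setting n = 8 gives 16, 7, 22 characters in each block.

uuuuuuuuuuuuuuuulllllllrrrrrrrrrrrrrrrrrrrrrr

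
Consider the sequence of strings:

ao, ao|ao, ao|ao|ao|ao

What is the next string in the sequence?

ao|ao|ao|ao|ao|ao|ao|ao

Every step duplicates the string with '|' between the halves.
One more doubling of ao|ao|ao|ao gives the answer.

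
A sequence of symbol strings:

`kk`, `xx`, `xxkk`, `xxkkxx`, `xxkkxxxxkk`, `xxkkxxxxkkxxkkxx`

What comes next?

From term 3 onward, concatenate the last term with the second-to-last: xx·kk = xxkk, xxkk·xx = xxkkxx, …
The next term joins xxkkxxxxkkxxkkxx and xxkkxxxxkk.

xxkkxxxxkkxxkkxxxxkkxxxxkk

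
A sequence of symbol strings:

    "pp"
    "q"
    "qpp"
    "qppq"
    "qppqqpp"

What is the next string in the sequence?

This is a Fibonacci-style word recurrence s(k) = s(k−1)·s(k−2): e.g. q·pp = qpp.
So term 6 is qppqqpp·qppq.

qppqqppqppq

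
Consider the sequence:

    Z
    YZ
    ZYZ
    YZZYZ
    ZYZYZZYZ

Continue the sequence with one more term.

YZZYZZYZYZZYZ

From term 3 onward, concatenate the second-to-last term with the last: Z·YZ = ZYZ, YZ·ZYZ = YZZYZ, …
The next term joins YZZYZ and ZYZYZZYZ.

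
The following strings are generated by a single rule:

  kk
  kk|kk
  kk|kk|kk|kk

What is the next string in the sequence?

Every step duplicates the string with '|' between the halves.
So the next term is two copies of kk|kk|kk|kk with '|' between the halves.

kk|kk|kk|kk|kk|kk|kk|kk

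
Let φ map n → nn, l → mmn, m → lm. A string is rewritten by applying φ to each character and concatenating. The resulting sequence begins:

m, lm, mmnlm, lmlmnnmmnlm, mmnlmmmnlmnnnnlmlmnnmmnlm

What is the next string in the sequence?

φ(mmnlmmmnlmnnnnlmlmnnmmnlm) expands symbol-by-symbol to lm lm nn mmn lm lm lm nn mmn lm nn nn nn nn mmn lm mmn lm nn nn lm lm nn mmn lm; joining the 25 pieces gives the next term.

lmlmnnmmnlmlmlmnnmmnlmnnnnnnnnmmnlmmmnlmnnnnlmlmnnmmnlm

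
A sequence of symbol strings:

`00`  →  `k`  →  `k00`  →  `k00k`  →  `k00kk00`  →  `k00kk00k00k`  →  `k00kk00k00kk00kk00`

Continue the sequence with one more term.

This is a Fibonacci-style word recurrence s(k) = s(k−1)·s(k−2): e.g. k·00 = k00.
So term 8 is k00kk00k00kk00kk00·k00kk00k00k.

k00kk00k00kk00kk00k00kk00k00k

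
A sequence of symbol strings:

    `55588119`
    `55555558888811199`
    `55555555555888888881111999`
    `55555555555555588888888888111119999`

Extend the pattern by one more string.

Reading off run lengths: 5 runs 3, 7, 11, 15; 8 runs 2, 5, 8, 11; 1 runs 2, 3, 4, 5; 9 runs 1, 2, 3, 4 — each is linear in n (n = 1, 2, …).
For the next term, n = 5, so the run lengths are 19, 14, 6, 5.

55555555555555555558888888888888811111199999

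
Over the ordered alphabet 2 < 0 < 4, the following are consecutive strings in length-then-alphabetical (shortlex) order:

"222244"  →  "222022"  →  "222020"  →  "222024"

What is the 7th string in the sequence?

Stepping forward 3 times from 222024: 222024 → 222002 → 222000, then the target.

222004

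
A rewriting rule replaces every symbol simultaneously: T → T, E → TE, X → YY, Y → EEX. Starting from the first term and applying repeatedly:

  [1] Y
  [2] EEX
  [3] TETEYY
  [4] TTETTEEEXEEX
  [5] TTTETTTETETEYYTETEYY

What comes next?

TTTTETTTTETTETTEEEXEEXTTETTEEEXEEX

Applying the rule to each of the 20 symbols of TTTETTTETETEYYTETEYY gives the pieces T T T TE T T T TE T TE T TE EEX EEX T TE T TE EEX EEX, which concatenate to the answer.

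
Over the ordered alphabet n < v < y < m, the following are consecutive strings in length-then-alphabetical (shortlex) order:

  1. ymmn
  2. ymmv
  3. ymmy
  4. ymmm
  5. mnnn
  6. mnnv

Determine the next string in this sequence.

The successor of mnnv increments the rightmost position that isn't already m and resets every position after it to n.

mnny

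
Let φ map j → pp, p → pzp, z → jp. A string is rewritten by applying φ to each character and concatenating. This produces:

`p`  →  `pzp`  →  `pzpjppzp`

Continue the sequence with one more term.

Apply φ to pzpjppzp symbol by symbol: p→pzp, z→jp, p→pzp, j→pp, p→pzp, p→pzp, z→jp, p→pzp; joined: pzp jp pzp pp pzp pzp jp pzp.

pzpjppzppppzppzpjppzp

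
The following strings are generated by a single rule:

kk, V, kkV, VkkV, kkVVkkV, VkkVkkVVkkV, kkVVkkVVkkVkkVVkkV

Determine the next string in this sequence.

VkkVkkVVkkVkkVVkkVVkkVkkVVkkV

From term 3 onward, concatenate the second-to-last term with the last: kk·V = kkV, V·kkV = VkkV, …
So term 8 is VkkVkkVVkkV·kkVVkkVVkkVkkVVkkV.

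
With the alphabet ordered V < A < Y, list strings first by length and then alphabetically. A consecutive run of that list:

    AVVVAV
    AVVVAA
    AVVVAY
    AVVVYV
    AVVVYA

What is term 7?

AVVAVV

Continuing the enumeration 2 steps past AVVVYA: AVVVYA → AVVVYY → (answer).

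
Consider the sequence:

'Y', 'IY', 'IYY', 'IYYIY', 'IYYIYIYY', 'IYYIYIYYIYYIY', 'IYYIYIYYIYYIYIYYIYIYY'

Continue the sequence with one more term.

IYYIYIYYIYYIYIYYIYIYYIYYIYIYYIYYIY

This is a Fibonacci-style word recurrence s(k) = s(k−1)·s(k−2): e.g. IY·Y = IYY.
The next term joins IYYIYIYYIYYIYIYYIYIYY and IYYIYIYYIYYIY.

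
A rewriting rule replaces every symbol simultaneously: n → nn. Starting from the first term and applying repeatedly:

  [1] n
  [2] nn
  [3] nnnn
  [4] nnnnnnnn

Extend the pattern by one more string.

nnnnnnnnnnnnnnnn

Expanding nnnnnnnn: n→nn, n→nn, n→nn, n→nn, n→nn, n→nn, n→nn, n→nn. Concatenated: nn nn nn nn nn nn nn nn.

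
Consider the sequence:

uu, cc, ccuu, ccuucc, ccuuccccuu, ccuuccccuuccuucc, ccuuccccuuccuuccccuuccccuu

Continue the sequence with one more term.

ccuuccccuuccuuccccuuccccuuccuuccccuuccuucc

This is a Fibonacci-style word recurrence s(k) = s(k−1)·s(k−2): e.g. cc·uu = ccuu.
The next term joins ccuuccccuuccuuccccuuccccuu and ccuuccccuuccuucc.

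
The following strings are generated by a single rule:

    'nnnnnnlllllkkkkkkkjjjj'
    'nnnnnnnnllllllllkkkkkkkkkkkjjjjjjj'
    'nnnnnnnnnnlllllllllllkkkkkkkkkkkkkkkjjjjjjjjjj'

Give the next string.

nnnnnnnnnnnnllllllllllllllkkkkkkkkkkkkkkkkkkkjjjjjjjjjjjjj

Term n consists of 2n+2 n's, followed by 3n-1 l's, followed by 4n-1 k's, followed by 3n-2 j's, where the shown terms are n = 2, 3, 4.
Setting n = 5 gives 12, 14, 19, 13 characters in each block.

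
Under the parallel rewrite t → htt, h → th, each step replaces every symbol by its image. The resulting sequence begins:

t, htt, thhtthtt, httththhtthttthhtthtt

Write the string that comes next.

thhtthtthttthhttththhtthttthhtthtthttththhtthttthhtthtt

φ(httththhtthttthhtthtt) expands symbol-by-symbol to th htt htt htt th htt th th htt htt th htt htt htt th th htt htt th htt htt; joining the 21 pieces gives the next term.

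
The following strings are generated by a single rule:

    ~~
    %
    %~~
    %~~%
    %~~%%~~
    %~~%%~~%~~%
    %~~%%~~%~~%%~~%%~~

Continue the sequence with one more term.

This is a Fibonacci-style word recurrence s(k) = s(k−1)·s(k−2): e.g. %·~~ = %~~.
So term 8 is %~~%%~~%~~%%~~%%~~·%~~%%~~%~~%.

%~~%%~~%~~%%~~%%~~%~~%%~~%~~%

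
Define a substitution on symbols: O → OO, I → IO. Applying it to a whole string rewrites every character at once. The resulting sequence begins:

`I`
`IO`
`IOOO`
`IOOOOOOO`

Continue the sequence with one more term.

IOOOOOOOOOOOOOOO

Expanding IOOOOOOO: I→IO, O→OO, O→OO, O→OO, O→OO, O→OO, O→OO, O→OO. Concatenated: IO OO OO OO OO OO OO OO.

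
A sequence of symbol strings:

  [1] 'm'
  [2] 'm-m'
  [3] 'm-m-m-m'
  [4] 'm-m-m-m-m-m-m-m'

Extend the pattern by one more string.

s(k+1) = s(k)·-·s(k) — each term doubles the last with '-' between the halves.
So the next term is two copies of m-m-m-m-m-m-m-m with '-' between the halves.

m-m-m-m-m-m-m-m-m-m-m-m-m-m-m-m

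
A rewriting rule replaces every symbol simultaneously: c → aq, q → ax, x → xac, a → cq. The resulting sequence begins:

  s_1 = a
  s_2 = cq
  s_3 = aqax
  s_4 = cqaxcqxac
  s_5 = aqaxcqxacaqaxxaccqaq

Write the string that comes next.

φ(aqaxcqxacaqaxxaccqaq) expands symbol-by-symbol to cq ax cq xac aq ax xac cq aq cq ax cq xac xac cq aq aq ax cq ax; joining the 20 pieces gives the next term.

cqaxcqxacaqaxxaccqaqcqaxcqxacxaccqaqaqaxcqax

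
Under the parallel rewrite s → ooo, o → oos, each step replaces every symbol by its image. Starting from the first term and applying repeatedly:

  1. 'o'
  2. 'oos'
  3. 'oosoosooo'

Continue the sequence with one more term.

oosoosooooosoosooooosoosoos

Expanding oosoosooo: o→oos, o→oos, s→ooo, o→oos, o→oos, s→ooo, o→oos, o→oos, o→oos. Concatenated: oos oos ooo oos oos ooo oos oos oos.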